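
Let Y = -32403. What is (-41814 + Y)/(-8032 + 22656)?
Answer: -74217/14624 ≈ -5.0750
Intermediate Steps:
(-41814 + Y)/(-8032 + 22656) = (-41814 - 32403)/(-8032 + 22656) = -74217/14624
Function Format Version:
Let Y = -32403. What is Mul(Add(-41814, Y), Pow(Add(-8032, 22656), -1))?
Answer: Rational(-74217, 14624) ≈ -5.0750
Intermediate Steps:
Mul(Add(-41814, Y), Pow(Add(-8032, 22656), -1)) = Mul(Add(-41814, -32403), Pow(Add(-8032, 22656), -1)) = Mul(-74217, Pow(14624, -1)) = Mul(-74217, Rational(1, 14624)) = Rational(-74217, 14624)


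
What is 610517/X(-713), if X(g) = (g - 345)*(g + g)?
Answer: 610517/1508708 ≈ 0.40466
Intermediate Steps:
X(g) = 2*g*(-345 + g) (X(g) = (-345 + g)*(2*g) = 2*g*(-345 + g))
610517/X(-713) = 610517/((2*(-713)*(-345 - 713))) = 610517/((2*(-713)*(-1058))) = 610517/1508708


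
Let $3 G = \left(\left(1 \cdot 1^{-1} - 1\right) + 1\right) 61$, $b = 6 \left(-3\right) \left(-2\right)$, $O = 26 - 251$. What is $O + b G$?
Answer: $507$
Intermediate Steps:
$O = -225$
$b = 36$ ($b = \left(-18\right) \left(-2\right) = 36$)
$G = \frac{61}{3}$ ($G = \frac{\left(\left(1 \cdot 1^{-1} - 1\right) + 1\right) 61}{3} = \frac{\left(\left(1 \cdot 1 - 1\right) + 1\right) 61}{3} = \frac{\left(\left(1 - 1\right) + 1\right) 61}{3} = \frac{\left(0 + 1\right) 61}{3} = \frac{1 \cdot 61}{3} = \frac{1}{3} \cdot 61 = \frac{61}{3} \approx 20.333$)
$O + b G = -225 + 36 \cdot \frac{61}{3} = -225 + 732 = 507$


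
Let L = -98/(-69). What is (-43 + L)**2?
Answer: 8231161/4761 ≈ 1728.9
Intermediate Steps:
L = 98/69 (L = -98*(-1/69) = 98/69 ≈ 1.4203)
(-43 + L)**2 = (-43 + 98/69)**2 = (-2869/69)**2 = 8231161/4761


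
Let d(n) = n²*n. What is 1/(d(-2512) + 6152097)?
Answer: -1/15844929631 ≈ -6.3112e-11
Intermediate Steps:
d(n) = n³
1/(d(-2512) + 6152097) = 1/((-2512)³ + 6152097) = 1/(-15851081728 + 6152097) = 1/(-15844929631) = -1/15844929631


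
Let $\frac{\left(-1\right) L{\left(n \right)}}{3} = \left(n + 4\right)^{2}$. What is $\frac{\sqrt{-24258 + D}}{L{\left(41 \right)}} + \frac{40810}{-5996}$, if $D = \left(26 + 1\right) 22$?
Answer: $- \frac{20405}{2998} - \frac{4 i \sqrt{1479}}{6075} \approx -6.8062 - 0.025322 i$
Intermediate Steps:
$D = 594$ ($D = 27 \cdot 22 = 594$)
$L{\left(n \right)} = - 3 \left(4 + n\right)^{2}$ ($L{\left(n \right)} = - 3 \left(n + 4\right)^{2} = - 3 \left(4 + n\right)^{2}$)
$\frac{\sqrt{-24258 + D}}{L{\left(41 \right)}} + \frac{40810}{-5996} = \frac{\sqrt{-24258 + 594}}{\left(-3\right) \left(4 + 41\right)^{2}} + \frac{40810}{-5996} = \frac{\sqrt{-23664}}{\left(-3\right) 45^{2}} + 40810 \left(- \frac{1}{5996}\right) = \frac{4 i \sqrt{1479}}{\left(-3\right) 2025} - \frac{20405}{2998} = \frac{4 i \sqrt{1479}}{-6075} - \frac{20405}{2998} = 4 i \sqrt{1479} \left(- \frac{1}{6075}\right) - \frac{20405}{2998} = - \frac{4 i \sqrt{1479}}{6075} - \frac{20405}{2998} = - \frac{20405}{2998} - \frac{4 i \sqrt{1479}}{6075}$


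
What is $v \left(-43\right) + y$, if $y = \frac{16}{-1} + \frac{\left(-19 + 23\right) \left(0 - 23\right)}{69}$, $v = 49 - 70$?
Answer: $\frac{2657}{3} \approx 885.67$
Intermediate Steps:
$v = -21$
$y = - \frac{52}{3}$ ($y = 16 \left(-1\right) + 4 \left(-23\right) \frac{1}{69} = -16 - \frac{4}{3} = - \frac{52}{3} \approx -17.333$)
$v \left(-43\right) + y = \left(-21\right) \left(-43\right) - \frac{52}{3} = 903 - \frac{52}{3} = \frac{2657}{3}$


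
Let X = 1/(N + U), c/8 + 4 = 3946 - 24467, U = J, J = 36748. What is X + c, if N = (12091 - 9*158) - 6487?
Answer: -6720705999/40930 ≈ -1.6420e+5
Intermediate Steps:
U = 36748
N = 4182 (N = (12091 - 1422) - 6487 = 10669 - 6487 = 4182)
c = -164200 (c = -32 + 8*(3946 - 24467) = -32 + 8*(-20521) = -32 - 164168 = -164200)
X = 1/40930 (X = 1/(4182 + 36748) = 1/40930 ≈ 2.4432e-5)
X + c = 1/40930 - 164200 = -6720705999/40930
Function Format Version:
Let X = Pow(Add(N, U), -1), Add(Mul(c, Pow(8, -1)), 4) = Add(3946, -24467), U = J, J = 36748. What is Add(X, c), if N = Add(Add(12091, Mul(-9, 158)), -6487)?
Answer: Rational(-6720705999, 40930) ≈ -1.6420e+5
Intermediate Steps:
U = 36748
N = 4182 (N = Add(Add(12091, -1422), -6487) = Add(10669, -6487) = 4182)
c = -164200 (c = Add(-32, Mul(8, Add(3946, -24467))) = Add(-32, Mul(8, -20521)) = Add(-32, -164168) = -164200)
X = Rational(1, 40930) (X = Pow(Add(4182, 36748), -1) = Pow(40930, -1) = Rational(1, 40930) ≈ 2.4432e-5)
Add(X, c) = Add(Rational(1, 40930), -164200) = Rational(-6720705999, 40930)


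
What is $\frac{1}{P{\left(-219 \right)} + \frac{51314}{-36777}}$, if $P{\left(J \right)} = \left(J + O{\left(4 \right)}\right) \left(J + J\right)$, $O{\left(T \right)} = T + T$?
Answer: $\frac{36777}{3398805472} \approx 1.0821 \cdot 10^{-5}$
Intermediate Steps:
$O{\left(T \right)} = 2 T$
$P{\left(J \right)} = 2 J \left(8 + J\right)$ ($P{\left(J \right)} = \left(J + 2 \cdot 4\right) \left(J + J\right) = \left(J + 8\right) 2 J = \left(8 + J\right) 2 J = 2 J \left(8 + J\right)$)
$\frac{1}{P{\left(-219 \right)} + \frac{51314}{-36777}} = \frac{1}{2 \left(-219\right) \left(8 - 219\right) + \frac{51314}{-36777}} = \frac{1}{2 \left(-219\right) \left(-211\right) + 51314 \left(- \frac{1}{36777}\right)} = \frac{1}{92418 - \frac{51314}{36777}} = \frac{1}{\frac{3398805472}{36777}} = \frac{36777}{3398805472}$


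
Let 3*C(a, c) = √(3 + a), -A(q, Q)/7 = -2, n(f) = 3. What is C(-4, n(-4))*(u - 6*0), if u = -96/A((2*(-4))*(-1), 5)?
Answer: -16*I/7 ≈ -2.2857*I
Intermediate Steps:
A(q, Q) = 14 (A(q, Q) = -7*(-2) = 14)
C(a, c) = √(3 + a)/3
u = -48/7 (u = -96/14 = -96*1/14 = -48/7 ≈ -6.8571)
C(-4, n(-4))*(u - 6*0) = (√(3 - 4)/3)*(-48/7 - 6*0) = (√(-1)/3)*(-48/7 + 0) = (I/3)*(-48/7) = -16*I/7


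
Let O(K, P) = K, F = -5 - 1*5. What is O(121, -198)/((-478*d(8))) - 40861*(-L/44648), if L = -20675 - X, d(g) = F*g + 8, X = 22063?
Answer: -7512656856935/192075696 ≈ -39113.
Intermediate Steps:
F = -10 (F = -5 - 5 = -10)
d(g) = 8 - 10*g (d(g) = -10*g + 8 = 8 - 10*g)
L = -42738 (L = -20675 - 1*22063 = -20675 - 22063 = -42738)
O(121, -198)/((-478*d(8))) - 40861*(-L/44648) = 121/((-478*(8 - 10*8))) - 40861/((-44648/(-42738))) = 121/((-478*(8 - 80))) - 40861/((-44648*(-1/42738))) = 121/((-478*(-72))) - 40861/22324/21369 = 121/34416 - 40861*21369/22324 = 121*(1/34416) - 873158709/22324 = 121/34416 - 873158709/22324 = -7512656856935/192075696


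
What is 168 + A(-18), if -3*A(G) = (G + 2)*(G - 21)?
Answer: -40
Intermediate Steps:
A(G) = -(-21 + G)*(2 + G)/3 (A(G) = -(G + 2)*(G - 21)/3 = -(2 + G)*(-21 + G)/3 = -(-21 + G)*(2 + G)/3)
168 + A(-18) = 168 + (14 - ⅓*(-18)² + (19/3)*(-18)) = 168 + (14 - ⅓*324 - 114) = 168 + (14 - 108 - 114) = 168 - 208 = -40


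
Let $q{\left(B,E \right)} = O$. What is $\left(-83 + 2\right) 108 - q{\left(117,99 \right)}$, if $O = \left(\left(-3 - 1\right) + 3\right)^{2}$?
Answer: $-8749$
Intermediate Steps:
$O = 1$ ($O = \left(\left(-3 - 1\right) + 3\right)^{2} = \left(-4 + 3\right)^{2} = \left(-1\right)^{2} = 1$)
$q{\left(B,E \right)} = 1$
$\left(-83 + 2\right) 108 - q{\left(117,99 \right)} = \left(-83 + 2\right) 108 - 1 = \left(-81\right) 108 - 1 = -8748 - 1 = -8749$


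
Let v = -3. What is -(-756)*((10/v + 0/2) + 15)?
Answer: 8820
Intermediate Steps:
-(-756)*((10/v + 0/2) + 15) = -(-756)*((10/(-3) + 0/2) + 15) = -(-756)*((10*(-1/3) + 0*(1/2)) + 15) = -(-756)*((-10/3 + 0) + 15) = -(-756)*(-10/3 + 15) = -(-756)*35/3 = -42*(-210) = 8820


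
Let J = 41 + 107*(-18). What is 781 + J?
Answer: -1104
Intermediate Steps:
J = -1885 (J = 41 - 1926 = -1885)
781 + J = 781 - 1885 = -1104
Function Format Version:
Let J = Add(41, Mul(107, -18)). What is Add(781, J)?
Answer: -1104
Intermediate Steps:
J = -1885 (J = Add(41, -1926) = -1885)
Add(781, J) = Add(781, -1885) = -1104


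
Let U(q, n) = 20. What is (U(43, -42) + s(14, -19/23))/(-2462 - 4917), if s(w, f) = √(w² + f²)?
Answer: -20/7379 - √104045/169717 ≈ -0.0046110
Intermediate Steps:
s(w, f) = √(f² + w²)
(U(43, -42) + s(14, -19/23))/(-2462 - 4917) = (20 + √((-19/23)² + 14²))/(-2462 - 4917) = (20 + √((-19*1/23)² + 196))/(-7379) = (20 + √((-19/23)² + 196))*(-1/7379) = (20 + √(361/529 + 196))*(-1/7379) = (20 + √(104045/529))*(-1/7379) = (20 + √104045/23)*(-1/7379) = -20/7379 - √104045/169717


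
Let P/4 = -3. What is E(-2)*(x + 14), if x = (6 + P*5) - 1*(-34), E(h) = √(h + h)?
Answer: -12*I ≈ -12.0*I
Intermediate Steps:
P = -12 (P = 4*(-3) = -12)
E(h) = √2*√h (E(h) = √(2*h) = √2*√h)
x = -20 (x = (6 - 12*5) - 1*(-34) = (6 - 60) + 34 = -54 + 34 = -20)
E(-2)*(x + 14) = (√2*√(-2))*(-20 + 14) = (√2*(I*√2))*(-6) = (2*I)*(-6) = -12*I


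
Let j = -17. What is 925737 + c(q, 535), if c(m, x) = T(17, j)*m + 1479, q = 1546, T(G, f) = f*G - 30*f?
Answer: 1268882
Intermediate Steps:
T(G, f) = -30*f + G*f (T(G, f) = G*f - 30*f = -30*f + G*f)
c(m, x) = 1479 + 221*m (c(m, x) = (-17*(-30 + 17))*m + 1479 = (-17*(-13))*m + 1479 = 221*m + 1479 = 1479 + 221*m)
925737 + c(q, 535) = 925737 + (1479 + 221*1546) = 925737 + (1479 + 341666) = 925737 + 343145 = 1268882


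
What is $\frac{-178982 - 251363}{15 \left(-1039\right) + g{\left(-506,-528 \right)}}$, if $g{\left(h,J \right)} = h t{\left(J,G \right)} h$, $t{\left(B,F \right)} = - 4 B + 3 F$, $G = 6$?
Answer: $- \frac{86069}{109068219} \approx -0.00078913$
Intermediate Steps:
$g{\left(h,J \right)} = h^{2} \left(18 - 4 J\right)$ ($g{\left(h,J \right)} = h \left(- 4 J + 3 \cdot 6\right) h = h \left(- 4 J + 18\right) h = h \left(18 - 4 J\right) h = h^{2} \left(18 - 4 J\right)$)
$\frac{-178982 - 251363}{15 \left(-1039\right) + g{\left(-506,-528 \right)}} = \frac{-178982 - 251363}{15 \left(-1039\right) + \left(-506\right)^{2} \left(18 - -2112\right)} = - \frac{430345}{-15585 + 256036 \left(18 + 2112\right)} = - \frac{430345}{-15585 + 256036 \cdot 2130} = - \frac{430345}{-15585 + 545356680} = - \frac{430345}{545341095} = \left(-430345\right) \frac{1}{545341095} = - \frac{86069}{109068219}$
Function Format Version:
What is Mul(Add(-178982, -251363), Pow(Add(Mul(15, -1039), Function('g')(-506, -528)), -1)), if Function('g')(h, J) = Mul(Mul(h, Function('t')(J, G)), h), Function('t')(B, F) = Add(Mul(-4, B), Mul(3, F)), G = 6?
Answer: Rational(-86069, 109068219) ≈ -0.00078913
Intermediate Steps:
Function('g')(h, J) = Mul(Pow(h, 2), Add(18, Mul(-4, J))) (Function('g')(h, J) = Mul(Mul(h, Add(Mul(-4, J), Mul(3, 6))), h) = Mul(Mul(h, Add(Mul(-4, J), 18)), h) = Mul(Mul(h, Add(18, Mul(-4, J))), h) = Mul(Pow(h, 2), Add(18, Mul(-4, J))))
Mul(Add(-178982, -251363), Pow(Add(Mul(15, -1039), Function('g')(-506, -528)), -1)) = Mul(Add(-178982, -251363), Pow(Add(Mul(15, -1039), Mul(Pow(-506, 2), Add(18, Mul(-4, -528)))), -1)) = Mul(-430345, Pow(Add(-15585, Mul(256036, Add(18, 2112))), -1)) = Mul(-430345, Pow(Add(-15585, Mul(256036, 2130)), -1)) = Mul(-430345, Pow(Add(-15585, 545356680), -1)) = Mul(-430345, Pow(545341095, -1)) = Mul(-430345, Rational(1, 545341095)) = Rational(-86069, 109068219)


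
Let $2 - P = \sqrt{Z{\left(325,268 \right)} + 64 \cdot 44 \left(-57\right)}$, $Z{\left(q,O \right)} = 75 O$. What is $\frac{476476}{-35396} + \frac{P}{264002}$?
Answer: $- \frac{15723818270}{1168076849} - \frac{i \sqrt{35103}}{132001} \approx -13.461 - 0.0014194 i$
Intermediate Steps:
$P = 2 - 2 i \sqrt{35103}$ ($P = 2 - \sqrt{75 \cdot 268 + 64 \cdot 44 \left(-57\right)} = 2 - \sqrt{20100 + 2816 \left(-57\right)} = 2 - \sqrt{20100 - 160512} = 2 - \sqrt{-140412} = 2 - 2 i \sqrt{35103} \approx 2.0 - 374.72 i$)
$\frac{476476}{-35396} + \frac{P}{264002} = \frac{476476}{-35396} + \frac{2 - 2 i \sqrt{35103}}{264002} = 476476 \left(- \frac{1}{35396}\right) + \left(2 - 2 i \sqrt{35103}\right) \frac{1}{264002} = - \frac{119119}{8849} + \left(\frac{1}{132001} - \frac{i \sqrt{35103}}{132001}\right) = - \frac{15723818270}{1168076849} - \frac{i \sqrt{35103}}{132001}$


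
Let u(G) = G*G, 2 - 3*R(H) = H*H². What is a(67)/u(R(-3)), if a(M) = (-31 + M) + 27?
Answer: 567/841 ≈ 0.67420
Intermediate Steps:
R(H) = ⅔ - H³/3 (R(H) = ⅔ - H*H²/3 = ⅔ - H³/3)
a(M) = -4 + M
u(G) = G²
a(67)/u(R(-3)) = (-4 + 67)/((⅔ - ⅓*(-3)³)²) = 63/((⅔ - ⅓*(-27))²) = 63/((⅔ + 9)²) = 63/((29/3)²) = 63/(841/9) = 63*(9/841) = 567/841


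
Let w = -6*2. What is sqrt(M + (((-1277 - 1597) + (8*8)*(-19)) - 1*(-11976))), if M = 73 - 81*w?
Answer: sqrt(8931) ≈ 94.504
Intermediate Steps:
w = -12
M = 1045 (M = 73 - 81*(-12) = 73 + 972 = 1045)
sqrt(M + (((-1277 - 1597) + (8*8)*(-19)) - 1*(-11976))) = sqrt(1045 + (((-1277 - 1597) + (8*8)*(-19)) - 1*(-11976))) = sqrt(1045 + ((-2874 + 64*(-19)) + 11976)) = sqrt(1045 + ((-2874 - 1216) + 11976)) = sqrt(1045 + (-4090 + 11976)) = sqrt(1045 + 7886) = sqrt(8931)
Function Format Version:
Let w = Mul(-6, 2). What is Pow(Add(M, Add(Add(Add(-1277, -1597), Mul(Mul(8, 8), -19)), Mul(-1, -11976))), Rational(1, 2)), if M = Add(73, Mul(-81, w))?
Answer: Pow(8931, Rational(1, 2)) ≈ 94.504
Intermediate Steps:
w = -12
M = 1045 (M = Add(73, Mul(-81, -12)) = Add(73, 972) = 1045)
Pow(Add(M, Add(Add(Add(-1277, -1597), Mul(Mul(8, 8), -19)), Mul(-1, -11976))), Rational(1, 2)) = Pow(Add(1045, Add(Add(Add(-1277, -1597), Mul(Mul(8, 8), -19)), Mul(-1, -11976))), Rational(1, 2)) = Pow(Add(1045, Add(Add(-2874, Mul(64, -19)), 11976)), Rational(1, 2)) = Pow(Add(1045, Add(Add(-2874, -1216), 11976)), Rational(1, 2)) = Pow(Add(1045, Add(-4090, 11976)), Rational(1, 2)) = Pow(Add(1045, 7886), Rational(1, 2)) = Pow(8931, Rational(1, 2))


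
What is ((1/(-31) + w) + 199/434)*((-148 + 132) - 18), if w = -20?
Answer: 144415/217 ≈ 665.51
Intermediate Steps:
((1/(-31) + w) + 199/434)*((-148 + 132) - 18) = ((1/(-31) - 20) + 199/434)*((-148 + 132) - 18) = ((-1/31 - 20) + 199*(1/434))*(-16 - 18) = (-621/31 + 199/434)*(-34) = -8495/434*(-34) = 144415/217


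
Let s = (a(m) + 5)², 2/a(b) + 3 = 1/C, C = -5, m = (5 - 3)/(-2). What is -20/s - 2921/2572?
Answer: -1374077/630140 ≈ -2.1806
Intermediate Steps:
m = -1 (m = 2*(-½) = -1)
a(b) = -5/8 (a(b) = 2/(-3 + 1/(-5)) = 2/(-3 - ⅕) = 2/(-16/5) = 2*(-5/16) = -5/8)
s = 1225/64 (s = (-5/8 + 5)² = (35/8)² = 1225/64 ≈ 19.141)
-20/s - 2921/2572 = -20/1225/64 - 2921/2572 = -20*64/1225 - 2921*1/2572 = -256/245 - 2921/2572 = -1374077/630140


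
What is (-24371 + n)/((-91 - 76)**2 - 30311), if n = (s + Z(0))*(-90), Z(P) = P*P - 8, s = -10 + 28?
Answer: 25271/2422 ≈ 10.434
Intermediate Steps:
s = 18
Z(P) = -8 + P**2 (Z(P) = P**2 - 8 = -8 + P**2)
n = -900 (n = (18 + (-8 + 0**2))*(-90) = (18 + (-8 + 0))*(-90) = (18 - 8)*(-90) = 10*(-90) = -900)
(-24371 + n)/((-91 - 76)**2 - 30311) = (-24371 - 900)/((-91 - 76)**2 - 30311) = -25271/((-167)**2 - 30311) = -25271/(27889 - 30311) = -25271/(-2422) = -25271*(-1/2422) = 25271/2422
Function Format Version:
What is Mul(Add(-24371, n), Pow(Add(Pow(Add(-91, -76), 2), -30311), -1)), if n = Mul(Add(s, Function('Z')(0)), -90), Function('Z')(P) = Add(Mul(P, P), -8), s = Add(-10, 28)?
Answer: Rational(25271, 2422) ≈ 10.434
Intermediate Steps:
s = 18
Function('Z')(P) = Add(-8, Pow(P, 2)) (Function('Z')(P) = Add(Pow(P, 2), -8) = Add(-8, Pow(P, 2)))
n = -900 (n = Mul(Add(18, Add(-8, Pow(0, 2))), -90) = Mul(Add(18, Add(-8, 0)), -90) = Mul(Add(18, -8), -90) = Mul(10, -90) = -900)
Mul(Add(-24371, n), Pow(Add(Pow(Add(-91, -76), 2), -30311), -1)) = Mul(Add(-24371, -900), Pow(Add(Pow(Add(-91, -76), 2), -30311), -1)) = Mul(-25271, Pow(Add(Pow(-167, 2), -30311), -1)) = Mul(-25271, Pow(Add(27889, -30311), -1)) = Mul(-25271, Pow(-2422, -1)) = Mul(-25271, Rational(-1, 2422)) = Rational(25271, 2422)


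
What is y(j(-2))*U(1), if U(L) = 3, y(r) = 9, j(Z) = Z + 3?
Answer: 27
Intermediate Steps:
j(Z) = 3 + Z
y(j(-2))*U(1) = 9*3 = 27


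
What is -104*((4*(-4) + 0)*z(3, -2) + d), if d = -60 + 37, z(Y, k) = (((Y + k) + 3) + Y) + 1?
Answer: 15704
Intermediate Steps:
z(Y, k) = 4 + k + 2*Y (z(Y, k) = ((3 + Y + k) + Y) + 1 = (3 + k + 2*Y) + 1 = 4 + k + 2*Y)
d = -23
-104*((4*(-4) + 0)*z(3, -2) + d) = -104*((4*(-4) + 0)*(4 - 2 + 2*3) - 23) = -104*((-16 + 0)*(4 - 2 + 6) - 23) = -104*(-16*8 - 23) = -104*(-128 - 23) = -104*(-151) = 15704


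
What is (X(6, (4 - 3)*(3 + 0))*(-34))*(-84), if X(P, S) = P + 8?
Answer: 39984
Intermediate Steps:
X(P, S) = 8 + P
(X(6, (4 - 3)*(3 + 0))*(-34))*(-84) = ((8 + 6)*(-34))*(-84) = (14*(-34))*(-84) = -476*(-84) = 39984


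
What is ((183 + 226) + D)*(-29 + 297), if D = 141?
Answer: 147400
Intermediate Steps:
((183 + 226) + D)*(-29 + 297) = ((183 + 226) + 141)*(-29 + 297) = (409 + 141)*268 = 550*268 = 147400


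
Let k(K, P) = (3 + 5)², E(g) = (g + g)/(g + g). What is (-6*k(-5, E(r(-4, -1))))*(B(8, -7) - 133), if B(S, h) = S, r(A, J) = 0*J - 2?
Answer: 48000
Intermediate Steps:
r(A, J) = -2 (r(A, J) = 0 - 2 = -2)
E(g) = 1 (E(g) = (2*g)/((2*g)) = (2*g)*(1/(2*g)) = 1)
k(K, P) = 64 (k(K, P) = 8² = 64)
(-6*k(-5, E(r(-4, -1))))*(B(8, -7) - 133) = (-6*64)*(8 - 133) = -384*(-125) = 48000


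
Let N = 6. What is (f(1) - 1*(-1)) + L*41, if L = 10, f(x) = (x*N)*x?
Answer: 417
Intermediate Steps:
f(x) = 6*x² (f(x) = (x*6)*x = (6*x)*x = 6*x²)
(f(1) - 1*(-1)) + L*41 = (6*1² - 1*(-1)) + 10*41 = (6*1 + 1) + 410 = (6 + 1) + 410 = 7 + 410 = 417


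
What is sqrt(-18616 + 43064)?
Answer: 8*sqrt(382) ≈ 156.36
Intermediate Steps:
sqrt(-18616 + 43064) = sqrt(24448) = 8*sqrt(382)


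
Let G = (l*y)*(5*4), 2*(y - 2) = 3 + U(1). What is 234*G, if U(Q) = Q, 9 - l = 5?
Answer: 74880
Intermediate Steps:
l = 4 (l = 9 - 1*5 = 9 - 5 = 4)
y = 4 (y = 2 + (3 + 1)/2 = 2 + (1/2)*4 = 2 + 2 = 4)
G = 320 (G = (4*4)*(5*4) = 16*20 = 320)
234*G = 234*320 = 74880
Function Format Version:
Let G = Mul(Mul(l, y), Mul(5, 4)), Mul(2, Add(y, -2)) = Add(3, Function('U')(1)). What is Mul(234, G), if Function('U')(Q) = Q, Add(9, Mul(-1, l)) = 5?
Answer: 74880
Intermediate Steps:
l = 4 (l = Add(9, Mul(-1, 5)) = Add(9, -5) = 4)
y = 4 (y = Add(2, Mul(Rational(1, 2), Add(3, 1))) = Add(2, Mul(Rational(1, 2), 4)) = Add(2, 2) = 4)
G = 320 (G = Mul(Mul(4, 4), Mul(5, 4)) = Mul(16, 20) = 320)
Mul(234, G) = Mul(234, 320) = 74880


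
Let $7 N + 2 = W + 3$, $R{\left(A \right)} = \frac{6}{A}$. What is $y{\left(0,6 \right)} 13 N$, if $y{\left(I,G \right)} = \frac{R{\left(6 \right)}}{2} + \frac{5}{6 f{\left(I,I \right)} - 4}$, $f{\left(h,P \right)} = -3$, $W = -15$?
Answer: $- \frac{78}{11} \approx -7.0909$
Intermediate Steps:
$N = -2$ ($N = - \frac{2}{7} + \frac{-15 + 3}{7} = - \frac{2}{7} + \frac{1}{7} \left(-12\right) = - \frac{2}{7} - \frac{12}{7} = -2$)
$y{\left(I,G \right)} = \frac{3}{11}$ ($y{\left(I,G \right)} = \frac{6 \cdot \frac{1}{6}}{2} + \frac{5}{6 \left(-3\right) - 4} = 6 \cdot \frac{1}{6} \cdot \frac{1}{2} + \frac{5}{-18 - 4} = 1 \cdot \frac{1}{2} + \frac{5}{-22} = \frac{1}{2} + 5 \left(- \frac{1}{22}\right) = \frac{1}{2} - \frac{5}{22} = \frac{3}{11}$)
$y{\left(0,6 \right)} 13 N = \frac{3}{11} \cdot 13 \left(-2\right) = \frac{39}{11} \left(-2\right) = - \frac{78}{11}$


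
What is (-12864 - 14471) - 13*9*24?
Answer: -30143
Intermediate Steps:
(-12864 - 14471) - 13*9*24 = -27335 - 117*24 = -27335 - 2808 = -30143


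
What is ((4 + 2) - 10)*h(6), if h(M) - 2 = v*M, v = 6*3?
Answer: -440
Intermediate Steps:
v = 18
h(M) = 2 + 18*M
((4 + 2) - 10)*h(6) = ((4 + 2) - 10)*(2 + 18*6) = (6 - 10)*(2 + 108) = -4*110 = -440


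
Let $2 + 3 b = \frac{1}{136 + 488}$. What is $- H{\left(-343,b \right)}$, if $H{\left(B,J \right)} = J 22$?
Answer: $\frac{13717}{936} \approx 14.655$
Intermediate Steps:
$b = - \frac{1247}{1872}$ ($b = - \frac{2}{3} + \frac{1}{3 \left(136 + 488\right)} = - \frac{2}{3} + \frac{1}{3 \cdot 624} = - \frac{2}{3} + \frac{1}{3} \cdot \frac{1}{624} = - \frac{2}{3} + \frac{1}{1872} = - \frac{1247}{1872} \approx -0.66613$)
$H{\left(B,J \right)} = 22 J$
$- H{\left(-343,b \right)} = - \frac{22 \left(-1247\right)}{1872} = \left(-1\right) \left(- \frac{13717}{936}\right) = \frac{13717}{936}$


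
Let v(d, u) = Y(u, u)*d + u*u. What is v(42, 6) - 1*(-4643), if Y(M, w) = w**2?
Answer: 6191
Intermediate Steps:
v(d, u) = u**2 + d*u**2 (v(d, u) = u**2*d + u*u = d*u**2 + u**2 = u**2 + d*u**2)
v(42, 6) - 1*(-4643) = 6**2*(1 + 42) - 1*(-4643) = 36*43 + 4643 = 1548 + 4643 = 6191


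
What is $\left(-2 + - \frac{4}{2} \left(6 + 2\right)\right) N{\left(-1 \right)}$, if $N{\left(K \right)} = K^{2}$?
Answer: $-18$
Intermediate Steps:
$\left(-2 + - \frac{4}{2} \left(6 + 2\right)\right) N{\left(-1 \right)} = \left(-2 + - \frac{4}{2} \left(6 + 2\right)\right) \left(-1\right)^{2} = \left(-2 + \left(-4\right) \frac{1}{2} \cdot 8\right) 1 = \left(-2 - 16\right) 1 = \left(-18\right) 1 = -18$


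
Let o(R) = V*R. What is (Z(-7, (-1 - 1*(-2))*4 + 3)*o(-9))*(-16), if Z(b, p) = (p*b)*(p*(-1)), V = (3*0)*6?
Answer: 0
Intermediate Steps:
V = 0 (V = 0*6 = 0)
Z(b, p) = -b*p**2 (Z(b, p) = (b*p)*(-p) = -b*p**2)
o(R) = 0 (o(R) = 0*R = 0)
(Z(-7, (-1 - 1*(-2))*4 + 3)*o(-9))*(-16) = (-1*(-7)*((-1 - 1*(-2))*4 + 3)**2*0)*(-16) = (-1*(-7)*((-1 + 2)*4 + 3)**2*0)*(-16) = (-1*(-7)*(1*4 + 3)**2*0)*(-16) = (-1*(-7)*(4 + 3)**2*0)*(-16) = (-1*(-7)*7**2*0)*(-16) = (-1*(-7)*49*0)*(-16) = (343*0)*(-16) = 0*(-16) = 0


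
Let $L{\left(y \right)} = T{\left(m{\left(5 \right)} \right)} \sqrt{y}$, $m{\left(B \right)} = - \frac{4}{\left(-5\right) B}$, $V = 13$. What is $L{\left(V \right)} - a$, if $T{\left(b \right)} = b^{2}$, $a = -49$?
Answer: $49 + \frac{16 \sqrt{13}}{625} \approx 49.092$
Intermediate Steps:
$m{\left(B \right)} = \frac{4}{5 B}$ ($m{\left(B \right)} = - 4 \left(- \frac{1}{5 B}\right) = \frac{4}{5 B}$)
$L{\left(y \right)} = \frac{16 \sqrt{y}}{625}$ ($L{\left(y \right)} = \left(\frac{4}{5 \cdot 5}\right)^{2} \sqrt{y} = \left(\frac{4}{5} \cdot \frac{1}{5}\right)^{2} \sqrt{y} = \left(\frac{4}{25}\right)^{2} \sqrt{y} = \frac{16 \sqrt{y}}{625}$)
$L{\left(V \right)} - a = \frac{16 \sqrt{13}}{625} - -49 = \frac{16 \sqrt{13}}{625} + 49 = 49 + \frac{16 \sqrt{13}}{625}$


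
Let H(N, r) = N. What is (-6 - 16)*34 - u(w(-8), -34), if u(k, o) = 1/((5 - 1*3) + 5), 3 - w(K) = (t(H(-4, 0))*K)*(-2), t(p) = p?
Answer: -5237/7 ≈ -748.14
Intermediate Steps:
w(K) = 3 - 8*K (w(K) = 3 - (-4*K)*(-2) = 3 - 8*K)
u(k, o) = ⅐ (u(k, o) = 1/((5 - 3) + 5) = 1/(2 + 5) = 1/7 = ⅐)
(-6 - 16)*34 - u(w(-8), -34) = (-6 - 16)*34 - 1*⅐ = -22*34 - ⅐ = -748 - ⅐ = -5237/7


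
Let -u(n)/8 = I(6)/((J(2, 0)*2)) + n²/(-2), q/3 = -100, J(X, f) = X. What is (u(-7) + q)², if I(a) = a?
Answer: 13456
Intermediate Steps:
q = -300 (q = 3*(-100) = -300)
u(n) = -12 + 4*n² (u(n) = -8*(6/((2*2)) + n²/(-2)) = -8*(6/4 + n²*(-½)) = -8*(6*(¼) - n²/2) = -8*(3/2 - n²/2) = -12 + 4*n²)
(u(-7) + q)² = ((-12 + 4*(-7)²) - 300)² = ((-12 + 4*49) - 300)² = ((-12 + 196) - 300)² = (184 - 300)² = (-116)² = 13456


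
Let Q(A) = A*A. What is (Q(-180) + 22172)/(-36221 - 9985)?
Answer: -27286/23103 ≈ -1.1811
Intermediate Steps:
Q(A) = A**2
(Q(-180) + 22172)/(-36221 - 9985) = ((-180)**2 + 22172)/(-36221 - 9985) = (32400 + 22172)/(-46206) = 54572*(-1/46206) = -27286/23103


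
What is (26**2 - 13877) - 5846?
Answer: -19047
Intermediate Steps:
(26**2 - 13877) - 5846 = (676 - 13877) - 5846 = -13201 - 5846 = -19047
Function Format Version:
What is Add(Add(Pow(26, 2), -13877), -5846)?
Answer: -19047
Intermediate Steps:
Add(Add(Pow(26, 2), -13877), -5846) = Add(Add(676, -13877), -5846) = Add(-13201, -5846) = -19047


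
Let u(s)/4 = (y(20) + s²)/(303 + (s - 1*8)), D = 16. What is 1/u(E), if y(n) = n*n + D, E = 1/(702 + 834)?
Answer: 173998464/981467137 ≈ 0.17728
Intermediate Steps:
E = 1/1536 ≈ 0.00065104
y(n) = 16 + n² (y(n) = n*n + 16 = n² + 16 = 16 + n²)
u(s) = 4*(416 + s²)/(295 + s) (u(s) = 4*(((16 + 20²) + s²)/(303 + (s - 1*8))) = 4*(((16 + 400) + s²)/(303 + (s - 8))) = 4*((416 + s²)/(303 + (-8 + s))) = 4*((416 + s²)/(295 + s)) = 4*(416 + s²)/(295 + s))
1/u(E) = 1/(4*(416 + (1/1536)²)/(295 + 1/1536)) = 1/(4*(416 + 1/2359296)/(453121/1536)) = 1/(4*(1536/453121)*(981467137/2359296)) = 1/(981467137/173998464) = 173998464/981467137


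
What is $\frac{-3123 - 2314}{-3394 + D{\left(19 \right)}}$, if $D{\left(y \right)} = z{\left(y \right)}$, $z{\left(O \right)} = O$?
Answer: $\frac{5437}{3375} \approx 1.611$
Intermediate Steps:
$D{\left(y \right)} = y$
$\frac{-3123 - 2314}{-3394 + D{\left(19 \right)}} = \frac{-3123 - 2314}{-3394 + 19} = - \frac{5437}{-3375} = \left(-5437\right) \left(- \frac{1}{3375}\right) = \frac{5437}{3375}$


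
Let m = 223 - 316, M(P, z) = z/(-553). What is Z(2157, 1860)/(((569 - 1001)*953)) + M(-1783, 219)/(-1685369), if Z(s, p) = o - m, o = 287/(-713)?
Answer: -30734408432971/136790618860484568 ≈ -0.00022468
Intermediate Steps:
o = -287/713 (o = 287*(-1/713) = -287/713 ≈ -0.40252)
M(P, z) = -z/553 (M(P, z) = z*(-1/553) = -z/553)
m = -93
Z(s, p) = 66022/713 (Z(s, p) = -287/713 - 1*(-93) = -287/713 + 93 = 66022/713)
Z(2157, 1860)/(((569 - 1001)*953)) + M(-1783, 219)/(-1685369) = 66022/(713*(((569 - 1001)*953))) - 1/553*219/(-1685369) = 66022/(713*((-432*953))) - 219/553*(-1/1685369) = (66022/713)/(-411696) + 219/932009057 = (66022/713)*(-1/411696) + 219/932009057 = -33011/146769624 + 219/932009057 = -30734408432971/136790618860484568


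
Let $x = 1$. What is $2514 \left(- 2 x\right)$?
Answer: $-5028$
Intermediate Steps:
$2514 \left(- 2 x\right) = 2514 \left(\left(-2\right) 1\right) = 2514 \left(-2\right) = -5028$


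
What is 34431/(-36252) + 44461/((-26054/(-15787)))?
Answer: 4240765375015/157418268 ≈ 26939.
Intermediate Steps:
34431/(-36252) + 44461/((-26054/(-15787))) = 34431*(-1/36252) + 44461/((-26054*(-1/15787))) = -11477/12084 + 44461/(26054/15787) = -11477/12084 + 44461*(15787/26054) = -11477/12084 + 701905807/26054 = 4240765375015/157418268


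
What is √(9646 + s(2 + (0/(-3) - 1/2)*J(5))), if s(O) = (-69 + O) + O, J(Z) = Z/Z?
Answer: 2*√2395 ≈ 97.877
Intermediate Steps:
J(Z) = 1
s(O) = -69 + 2*O
√(9646 + s(2 + (0/(-3) - 1/2)*J(5))) = √(9646 + (-69 + 2*(2 + (0/(-3) - 1/2)*1))) = √(9646 + (-69 + 2*(2 + (0*(-⅓) - 1*½)*1))) = √(9646 + (-69 + 2*(2 + (0 - ½)*1))) = √(9646 + (-69 + 2*(2 - ½*1))) = √(9646 + (-69 + 2*(2 - ½))) = √(9646 + (-69 + 2*(3/2))) = √(9646 + (-69 + 3)) = √(9646 - 66) = √9580 = 2*√2395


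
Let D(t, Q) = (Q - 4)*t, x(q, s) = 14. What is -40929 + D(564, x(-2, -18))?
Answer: -35289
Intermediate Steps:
D(t, Q) = t*(-4 + Q) (D(t, Q) = (-4 + Q)*t = t*(-4 + Q))
-40929 + D(564, x(-2, -18)) = -40929 + 564*(-4 + 14) = -40929 + 564*10 = -40929 + 5640 = -35289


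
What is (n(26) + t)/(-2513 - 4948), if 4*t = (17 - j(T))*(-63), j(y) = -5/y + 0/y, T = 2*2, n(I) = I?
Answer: 4183/119376 ≈ 0.035041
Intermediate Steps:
T = 4
j(y) = -5/y (j(y) = -5/y + 0 = -5/y)
t = -4599/16 (t = ((17 - (-5)/4)*(-63))/4 = ((17 - 1*(-5/4))*(-63))/4 = ((17 + 5/4)*(-63))/4 = ((73/4)*(-63))/4 = (¼)*(-4599/4) = -4599/16 ≈ -287.44)
(n(26) + t)/(-2513 - 4948) = (26 - 4599/16)/(-2513 - 4948) = -4183/16/(-7461) = -4183/16*(-1/7461) = 4183/119376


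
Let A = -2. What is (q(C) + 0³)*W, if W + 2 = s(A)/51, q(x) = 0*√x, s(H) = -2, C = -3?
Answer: 0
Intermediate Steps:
q(x) = 0
W = -104/51 (W = -2 - 2/51 = -104/51 ≈ -2.0392)
(q(C) + 0³)*W = (0 + 0³)*(-104/51) = (0 + 0)*(-104/51) = 0*(-104/51) = 0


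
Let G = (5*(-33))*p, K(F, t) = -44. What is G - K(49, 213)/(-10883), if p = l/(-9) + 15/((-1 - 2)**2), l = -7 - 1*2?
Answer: -4788564/10883 ≈ -440.00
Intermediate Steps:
l = -9 (l = -7 - 2 = -9)
p = 8/3 (p = -9/(-9) + 15/((-1 - 2)**2) = -9*(-1/9) + 15/((-3)**2) = 1 + 15/9 = 1 + 15*(1/9) = 1 + 5/3 = 8/3 ≈ 2.6667)
G = -440 (G = (5*(-33))*(8/3) = -165*8/3 = -440)
G - K(49, 213)/(-10883) = -440 - (-44)/(-10883) = -440 - (-44)*(-1)/10883 = -440 - 1*44/10883 = -440 - 44/10883 = -4788564/10883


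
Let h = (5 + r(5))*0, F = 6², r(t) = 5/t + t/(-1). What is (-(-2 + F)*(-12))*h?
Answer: 0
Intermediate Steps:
r(t) = -t + 5/t (r(t) = 5/t + t*(-1) = 5/t - t = -t + 5/t)
F = 36
h = 0 (h = (5 + (-1*5 + 5/5))*0 = (5 + (-5 + 5*(⅕)))*0 = (5 + (-5 + 1))*0 = (5 - 4)*0 = 1*0 = 0)
(-(-2 + F)*(-12))*h = (-(-2 + 36)*(-12))*0 = (-1*34*(-12))*0 = -34*(-12)*0 = 408*0 = 0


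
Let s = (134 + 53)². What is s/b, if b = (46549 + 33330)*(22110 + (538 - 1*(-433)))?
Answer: 34969/1843687199 ≈ 1.8967e-5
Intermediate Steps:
s = 34969 (s = 187² = 34969)
b = 1843687199 (b = 79879*(22110 + (538 + 433)) = 79879*(22110 + 971) = 79879*23081 = 1843687199)
s/b = 34969/1843687199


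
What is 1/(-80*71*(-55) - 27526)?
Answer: 1/284874 ≈ 3.5103e-6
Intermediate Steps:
1/(-80*71*(-55) - 27526) = 1/(-5680*(-55) - 27526) = 1/(312400 - 27526) = 1/284874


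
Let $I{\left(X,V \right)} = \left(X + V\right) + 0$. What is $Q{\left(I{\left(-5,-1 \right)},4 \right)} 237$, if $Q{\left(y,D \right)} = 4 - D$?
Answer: $0$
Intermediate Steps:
$I{\left(X,V \right)} = V + X$ ($I{\left(X,V \right)} = \left(V + X\right) + 0 = V + X$)
$Q{\left(I{\left(-5,-1 \right)},4 \right)} 237 = \left(4 - 4\right) 237 = 0 \cdot 237 = 0$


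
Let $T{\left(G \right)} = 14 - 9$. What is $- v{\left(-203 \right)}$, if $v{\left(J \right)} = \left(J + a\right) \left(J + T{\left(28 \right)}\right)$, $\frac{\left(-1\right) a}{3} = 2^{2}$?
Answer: $-42570$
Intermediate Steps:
$T{\left(G \right)} = 5$ ($T{\left(G \right)} = 14 - 9 = 5$)
$a = -12$ ($a = - 3 \cdot 2^{2} = \left(-3\right) 4 = -12$)
$v{\left(J \right)} = \left(-12 + J\right) \left(5 + J\right)$ ($v{\left(J \right)} = \left(J - 12\right) \left(J + 5\right) = \left(-12 + J\right) \left(5 + J\right)$)
$- v{\left(-203 \right)} = - (-60 + \left(-203\right)^{2} - -1421) = - (-60 + 41209 + 1421) = \left(-1\right) 42570 = -42570$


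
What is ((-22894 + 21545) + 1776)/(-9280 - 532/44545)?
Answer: -19020715/413378132 ≈ -0.046013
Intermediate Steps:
((-22894 + 21545) + 1776)/(-9280 - 532/44545) = (-1349 + 1776)/(-9280 - 532*1/44545) = 427/(-9280 - 532/44545) = 427/(-413378132/44545) = 427*(-44545/413378132) = -19020715/413378132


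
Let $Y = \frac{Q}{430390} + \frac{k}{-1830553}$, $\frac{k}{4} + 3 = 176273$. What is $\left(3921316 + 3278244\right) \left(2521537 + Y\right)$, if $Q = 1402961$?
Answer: $\frac{1430264223210864552114988}{78785170567} \approx 1.8154 \cdot 10^{13}$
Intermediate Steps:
$k = 705080$ ($k = -12 + 4 \cdot 176273 = -12 + 705092 = 705080$)
$Y = \frac{2264735086233}{787851705670}$ ($Y = \frac{1402961}{430390} + \frac{705080}{-1830553} = 1402961 \cdot \frac{1}{430390} + 705080 \left(- \frac{1}{1830553}\right) = \frac{1402961}{430390} - \frac{705080}{1830553} = \frac{2264735086233}{787851705670} \approx 2.8746$)
$\left(3921316 + 3278244\right) \left(2521537 + Y\right) = \left(3921316 + 3278244\right) \left(2521537 + \frac{2264735086233}{787851705670}\right) = 7199560 \cdot \frac{1986599491095101023}{787851705670} = \frac{1430264223210864552114988}{78785170567}$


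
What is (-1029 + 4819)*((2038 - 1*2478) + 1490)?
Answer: 3979500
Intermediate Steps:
(-1029 + 4819)*((2038 - 1*2478) + 1490) = 3790*((2038 - 2478) + 1490) = 3790*(-440 + 1490) = 3790*1050 = 3979500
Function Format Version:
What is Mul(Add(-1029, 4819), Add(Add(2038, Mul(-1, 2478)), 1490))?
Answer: 3979500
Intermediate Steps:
Mul(Add(-1029, 4819), Add(Add(2038, Mul(-1, 2478)), 1490)) = Mul(3790, Add(Add(2038, -2478), 1490)) = Mul(3790, Add(-440, 1490)) = Mul(3790, 1050) = 3979500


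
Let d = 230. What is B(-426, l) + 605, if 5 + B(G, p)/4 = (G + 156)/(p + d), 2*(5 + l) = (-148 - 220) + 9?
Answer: 51075/91 ≈ 561.26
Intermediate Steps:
l = -369/2 (l = -5 + ((-148 - 220) + 9)/2 = -5 + (-368 + 9)/2 = -5 + (½)*(-359) = -5 - 359/2 = -369/2 ≈ -184.50)
B(G, p) = -20 + 4*(156 + G)/(230 + p) (B(G, p) = -20 + 4*((G + 156)/(p + 230)) = -20 + 4*((156 + G)/(230 + p)) = -20 + 4*(156 + G)/(230 + p))
B(-426, l) + 605 = 4*(-994 - 426 - 5*(-369/2))/(230 - 369/2) + 605 = 4*(-994 - 426 + 1845/2)/(91/2) + 605 = 4*(2/91)*(-995/2) + 605 = -3980/91 + 605 = 51075/91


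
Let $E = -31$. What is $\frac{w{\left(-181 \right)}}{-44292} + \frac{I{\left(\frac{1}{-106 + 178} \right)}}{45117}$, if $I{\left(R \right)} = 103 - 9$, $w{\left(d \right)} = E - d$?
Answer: $- \frac{434017}{333053694} \approx -0.0013031$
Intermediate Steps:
$w{\left(d \right)} = -31 - d$
$I{\left(R \right)} = 94$
$\frac{w{\left(-181 \right)}}{-44292} + \frac{I{\left(\frac{1}{-106 + 178} \right)}}{45117} = \frac{-31 - -181}{-44292} + \frac{94}{45117} = \left(-31 + 181\right) \left(- \frac{1}{44292}\right) + 94 \cdot \frac{1}{45117} = 150 \left(- \frac{1}{44292}\right) + \frac{94}{45117} = - \frac{25}{7382} + \frac{94}{45117} = - \frac{434017}{333053694}$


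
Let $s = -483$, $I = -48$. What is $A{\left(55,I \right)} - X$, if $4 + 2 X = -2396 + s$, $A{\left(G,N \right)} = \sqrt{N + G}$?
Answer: $\frac{2883}{2} + \sqrt{7} \approx 1444.1$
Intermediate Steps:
$A{\left(G,N \right)} = \sqrt{G + N}$
$X = - \frac{2883}{2}$ ($X = -2 + \frac{-2396 - 483}{2} = -2 + \frac{1}{2} \left(-2879\right) = -2 - \frac{2879}{2} = - \frac{2883}{2} \approx -1441.5$)
$A{\left(55,I \right)} - X = \sqrt{55 - 48} - - \frac{2883}{2} = \sqrt{7} + \frac{2883}{2} = \frac{2883}{2} + \sqrt{7}$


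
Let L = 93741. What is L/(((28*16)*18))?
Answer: 31247/2688 ≈ 11.625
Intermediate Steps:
L/(((28*16)*18)) = 93741/(((28*16)*18)) = 93741/((448*18)) = 93741/8064 = 93741*(1/8064) = 31247/2688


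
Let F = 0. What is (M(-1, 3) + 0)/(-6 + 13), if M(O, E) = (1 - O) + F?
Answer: 2/7 ≈ 0.28571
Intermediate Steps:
M(O, E) = 1 - O (M(O, E) = (1 - O) + 0 = 1 - O)
(M(-1, 3) + 0)/(-6 + 13) = ((1 - 1*(-1)) + 0)/(-6 + 13) = ((1 + 1) + 0)/7 = (2 + 0)/7 = (⅐)*2 = 2/7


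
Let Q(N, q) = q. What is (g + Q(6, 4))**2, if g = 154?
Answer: 24964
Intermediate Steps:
(g + Q(6, 4))**2 = (154 + 4)**2 = 158**2 = 24964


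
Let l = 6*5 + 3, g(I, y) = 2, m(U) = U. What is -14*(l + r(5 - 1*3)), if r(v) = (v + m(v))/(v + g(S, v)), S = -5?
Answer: -476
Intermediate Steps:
l = 33 (l = 30 + 3 = 33)
r(v) = 2*v/(2 + v) (r(v) = (v + v)/(v + 2) = (2*v)/(2 + v) = 2*v/(2 + v))
-14*(l + r(5 - 1*3)) = -14*(33 + 2*(5 - 1*3)/(2 + (5 - 1*3))) = -14*(33 + 2*(5 - 3)/(2 + (5 - 3))) = -14*(33 + 2*2/(2 + 2)) = -14*(33 + 2*2/4) = -14*(33 + 2*2*(1/4)) = -14*(33 + 1) = -14*34 = -476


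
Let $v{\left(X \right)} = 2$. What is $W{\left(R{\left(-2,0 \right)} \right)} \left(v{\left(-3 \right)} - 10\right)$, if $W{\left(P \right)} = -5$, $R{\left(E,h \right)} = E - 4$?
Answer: $40$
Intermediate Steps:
$R{\left(E,h \right)} = -4 + E$
$W{\left(R{\left(-2,0 \right)} \right)} \left(v{\left(-3 \right)} - 10\right) = - 5 \left(2 - 10\right) = \left(-5\right) \left(-8\right) = 40$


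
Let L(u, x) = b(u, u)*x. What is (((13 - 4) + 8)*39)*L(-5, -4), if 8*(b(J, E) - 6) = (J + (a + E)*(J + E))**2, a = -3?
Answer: -3761199/2 ≈ -1.8806e+6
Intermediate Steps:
b(J, E) = 6 + (J + (-3 + E)*(E + J))**2/8 (b(J, E) = 6 + (J + (-3 + E)*(J + E))**2/8 = 6 + (J + (-3 + E)*(E + J))**2/8)
L(u, x) = x*(6 + (-5*u + 2*u**2)**2/8) (L(u, x) = (6 + (u**2 - 3*u - 2*u + u*u)**2/8)*x = (6 + (u**2 - 3*u - 2*u + u**2)**2/8)*x = (6 + (-5*u + 2*u**2)**2/8)*x = x*(6 + (-5*u + 2*u**2)**2/8))
(((13 - 4) + 8)*39)*L(-5, -4) = (((13 - 4) + 8)*39)*((1/8)*(-4)*(48 + (-5)**2*(-5 + 2*(-5))**2)) = ((9 + 8)*39)*((1/8)*(-4)*(48 + 25*(-5 - 10)**2)) = (17*39)*((1/8)*(-4)*(48 + 25*(-15)**2)) = 663*((1/8)*(-4)*(48 + 25*225)) = 663*((1/8)*(-4)*(48 + 5625)) = 663*((1/8)*(-4)*5673) = 663*(-5673/2) = -3761199/2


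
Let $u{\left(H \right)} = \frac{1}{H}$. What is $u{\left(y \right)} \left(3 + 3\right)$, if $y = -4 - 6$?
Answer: $- \frac{3}{5} \approx -0.6$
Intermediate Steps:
$y = -10$ ($y = -4 - 6 = -10$)
$u{\left(y \right)} \left(3 + 3\right) = \frac{3 + 3}{-10} = \left(- \frac{1}{10}\right) 6 = - \frac{3}{5}$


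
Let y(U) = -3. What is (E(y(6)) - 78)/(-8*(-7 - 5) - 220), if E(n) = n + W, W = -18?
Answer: 99/124 ≈ 0.79839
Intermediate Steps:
E(n) = -18 + n (E(n) = n - 18 = -18 + n)
(E(y(6)) - 78)/(-8*(-7 - 5) - 220) = ((-18 - 3) - 78)/(-8*(-7 - 5) - 220) = (-21 - 78)/(-8*(-12) - 220) = -99/(96 - 220) = -99/(-124) = -99*(-1/124) = 99/124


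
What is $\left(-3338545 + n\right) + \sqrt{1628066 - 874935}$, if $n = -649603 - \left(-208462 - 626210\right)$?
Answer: $-3153476 + \sqrt{753131} \approx -3.1526 \cdot 10^{6}$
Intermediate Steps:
$n = 185069$ ($n = -649603 - \left(-208462 - 626210\right) = -649603 - -834672 = -649603 + 834672 = 185069$)
$\left(-3338545 + n\right) + \sqrt{1628066 - 874935} = \left(-3338545 + 185069\right) + \sqrt{1628066 - 874935} = -3153476 + \sqrt{753131}$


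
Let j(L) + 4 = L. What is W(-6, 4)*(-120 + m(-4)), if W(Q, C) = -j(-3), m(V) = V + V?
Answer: -896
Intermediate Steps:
j(L) = -4 + L
m(V) = 2*V
W(Q, C) = 7 (W(Q, C) = -(-4 - 3) = -1*(-7) = 7)
W(-6, 4)*(-120 + m(-4)) = 7*(-120 + 2*(-4)) = 7*(-120 - 8) = 7*(-128) = -896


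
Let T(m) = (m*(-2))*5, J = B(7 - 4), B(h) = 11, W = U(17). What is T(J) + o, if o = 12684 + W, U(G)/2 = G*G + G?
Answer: 13186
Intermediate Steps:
U(G) = 2*G + 2*G² (U(G) = 2*(G*G + G) = 2*(G² + G) = 2*(G + G²) = 2*G + 2*G²)
W = 612 (W = 2*17*(1 + 17) = 2*17*18 = 612)
J = 11
T(m) = -10*m (T(m) = -2*m*5 = -10*m)
o = 13296 (o = 12684 + 612 = 13296)
T(J) + o = -10*11 + 13296 = -110 + 13296 = 13186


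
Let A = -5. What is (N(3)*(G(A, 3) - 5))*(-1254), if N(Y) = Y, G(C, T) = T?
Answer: 7524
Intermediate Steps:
(N(3)*(G(A, 3) - 5))*(-1254) = (3*(3 - 5))*(-1254) = (3*(-2))*(-1254) = -6*(-1254) = 7524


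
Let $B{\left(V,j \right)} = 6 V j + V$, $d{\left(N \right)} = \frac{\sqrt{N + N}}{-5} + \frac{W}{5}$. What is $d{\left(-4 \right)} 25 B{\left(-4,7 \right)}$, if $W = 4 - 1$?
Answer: $-2580 + 1720 i \sqrt{2} \approx -2580.0 + 2432.4 i$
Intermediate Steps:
$W = 3$
$d{\left(N \right)} = \frac{3}{5} - \frac{\sqrt{2} \sqrt{N}}{5}$ ($d{\left(N \right)} = \frac{\sqrt{N + N}}{-5} + \frac{3}{5} = \sqrt{2 N} \left(- \frac{1}{5}\right) + 3 \cdot \frac{1}{5} = \sqrt{2} \sqrt{N} \left(- \frac{1}{5}\right) + \frac{3}{5} = - \frac{\sqrt{2} \sqrt{N}}{5} + \frac{3}{5} = \frac{3}{5} - \frac{\sqrt{2} \sqrt{N}}{5}$)
$B{\left(V,j \right)} = V + 6 V j$ ($B{\left(V,j \right)} = 6 V j + V = V + 6 V j$)
$d{\left(-4 \right)} 25 B{\left(-4,7 \right)} = \left(\frac{3}{5} - \frac{\sqrt{2} \sqrt{-4}}{5}\right) 25 \left(- 4 \left(1 + 6 \cdot 7\right)\right) = \left(\frac{3}{5} - \frac{\sqrt{2} \cdot 2 i}{5}\right) 25 \left(- 4 \left(1 + 42\right)\right) = \left(\frac{3}{5} - \frac{2 i \sqrt{2}}{5}\right) 25 \left(\left(-4\right) 43\right) = \left(15 - 10 i \sqrt{2}\right) \left(-172\right) = -2580 + 1720 i \sqrt{2}$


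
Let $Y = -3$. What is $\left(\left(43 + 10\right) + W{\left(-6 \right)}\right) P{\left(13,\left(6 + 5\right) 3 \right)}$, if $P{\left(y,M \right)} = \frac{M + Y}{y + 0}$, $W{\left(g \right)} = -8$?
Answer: $\frac{1350}{13} \approx 103.85$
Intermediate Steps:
$P{\left(y,M \right)} = \frac{-3 + M}{y}$ ($P{\left(y,M \right)} = \frac{M - 3}{y + 0} = \frac{-3 + M}{y}$)
$\left(\left(43 + 10\right) + W{\left(-6 \right)}\right) P{\left(13,\left(6 + 5\right) 3 \right)} = \left(\left(43 + 10\right) - 8\right) \frac{-3 + \left(6 + 5\right) 3}{13} = \left(53 - 8\right) \frac{-3 + 11 \cdot 3}{13} = 45 \frac{-3 + 33}{13} = 45 \cdot \frac{1}{13} \cdot 30 = 45 \cdot \frac{30}{13} = \frac{1350}{13}$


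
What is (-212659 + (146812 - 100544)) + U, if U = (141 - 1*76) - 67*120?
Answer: -174366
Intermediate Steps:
U = -7975 (U = (141 - 76) - 8040 = 65 - 8040 = -7975)
(-212659 + (146812 - 100544)) + U = (-212659 + (146812 - 100544)) - 7975 = (-212659 + 46268) - 7975 = -166391 - 7975 = -174366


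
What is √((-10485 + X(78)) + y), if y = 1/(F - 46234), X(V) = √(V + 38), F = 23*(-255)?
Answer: √(-28459496375584 + 5428611602*√29)/52099 ≈ 102.34*I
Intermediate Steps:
F = -5865
X(V) = √(38 + V)
y = -1/52099 (y = 1/(-5865 - 46234) = 1/(-52099) = -1/52099 ≈ -1.9194e-5)
√((-10485 + X(78)) + y) = √((-10485 + √(38 + 78)) - 1/52099) = √((-10485 + √116) - 1/52099) = √((-10485 + 2*√29) - 1/52099) = √(-546258016/52099 + 2*√29)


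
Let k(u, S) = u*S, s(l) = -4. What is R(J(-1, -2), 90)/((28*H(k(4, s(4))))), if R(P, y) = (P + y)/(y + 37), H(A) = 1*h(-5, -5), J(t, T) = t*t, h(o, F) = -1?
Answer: -13/508 ≈ -0.025591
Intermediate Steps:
k(u, S) = S*u
J(t, T) = t**2
H(A) = -1 (H(A) = 1*(-1) = -1)
R(P, y) = (P + y)/(37 + y)
R(J(-1, -2), 90)/((28*H(k(4, s(4))))) = (((-1)**2 + 90)/(37 + 90))/((28*(-1))) = ((1 + 90)/127)/(-28) = ((1/127)*91)*(-1/28) = (91/127)*(-1/28) = -13/508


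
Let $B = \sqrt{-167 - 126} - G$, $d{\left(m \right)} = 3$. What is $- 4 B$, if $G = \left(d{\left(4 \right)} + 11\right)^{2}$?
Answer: $784 - 4 i \sqrt{293} \approx 784.0 - 68.469 i$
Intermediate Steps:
$G = 196$ ($G = \left(3 + 11\right)^{2} = 14^{2} = 196$)
$B = -196 + i \sqrt{293}$ ($B = \sqrt{-167 - 126} - 196 = \sqrt{-293} - 196 = i \sqrt{293} - 196 = -196 + i \sqrt{293} \approx -196.0 + 17.117 i$)
$- 4 B = - 4 \left(-196 + i \sqrt{293}\right) = 784 - 4 i \sqrt{293}$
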